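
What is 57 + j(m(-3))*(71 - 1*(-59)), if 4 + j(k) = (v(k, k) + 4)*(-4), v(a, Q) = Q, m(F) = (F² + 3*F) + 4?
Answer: -4623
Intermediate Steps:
m(F) = 4 + F² + 3*F
j(k) = -20 - 4*k (j(k) = -4 + (k + 4)*(-4) = -4 + (4 + k)*(-4) = -4 + (-16 - 4*k) = -20 - 4*k)
57 + j(m(-3))*(71 - 1*(-59)) = 57 + (-20 - 4*(4 + (-3)² + 3*(-3)))*(71 - 1*(-59)) = 57 + (-20 - 4*(4 + 9 - 9))*(71 + 59) = 57 + (-20 - 4*4)*130 = 57 + (-20 - 16)*130 = 57 - 36*130 = 57 - 4680 = -4623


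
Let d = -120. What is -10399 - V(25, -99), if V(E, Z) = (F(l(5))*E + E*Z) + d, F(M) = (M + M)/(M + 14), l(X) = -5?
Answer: -69986/9 ≈ -7776.2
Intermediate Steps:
F(M) = 2*M/(14 + M) (F(M) = (2*M)/(14 + M) = 2*M/(14 + M))
V(E, Z) = -120 - 10*E/9 + E*Z (V(E, Z) = ((2*(-5)/(14 - 5))*E + E*Z) - 120 = ((2*(-5)/9)*E + E*Z) - 120 = ((2*(-5)*(1/9))*E + E*Z) - 120 = (-10*E/9 + E*Z) - 120 = -120 - 10*E/9 + E*Z)
-10399 - V(25, -99) = -10399 - (-120 - 10/9*25 + 25*(-99)) = -10399 - (-120 - 250/9 - 2475) = -10399 - 1*(-23605/9) = -10399 + 23605/9 = -69986/9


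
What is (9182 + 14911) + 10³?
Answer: 25093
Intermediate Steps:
(9182 + 14911) + 10³ = 24093 + 1000 = 25093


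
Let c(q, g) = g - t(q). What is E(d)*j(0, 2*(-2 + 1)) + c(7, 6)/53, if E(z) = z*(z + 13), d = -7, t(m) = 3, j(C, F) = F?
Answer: 4455/53 ≈ 84.057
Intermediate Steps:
E(z) = z*(13 + z)
c(q, g) = -3 + g (c(q, g) = g - 1*3 = g - 3 = -3 + g)
E(d)*j(0, 2*(-2 + 1)) + c(7, 6)/53 = (-7*(13 - 7))*(2*(-2 + 1)) + (-3 + 6)/53 = (-7*6)*(2*(-1)) + 3*(1/53) = -42*(-2) + 3/53 = 84 + 3/53 = 4455/53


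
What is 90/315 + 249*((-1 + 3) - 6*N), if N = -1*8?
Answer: 87152/7 ≈ 12450.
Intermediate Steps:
N = -8
90/315 + 249*((-1 + 3) - 6*N) = 90/315 + 249*((-1 + 3) - 6*(-8)) = 90*(1/315) + 249*(2 + 48) = 2/7 + 249*50 = 2/7 + 12450 = 87152/7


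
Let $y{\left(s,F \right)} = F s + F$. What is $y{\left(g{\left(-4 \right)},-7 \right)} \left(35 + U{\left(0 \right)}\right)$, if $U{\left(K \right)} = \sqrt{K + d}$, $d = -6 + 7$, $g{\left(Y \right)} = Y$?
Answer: $756$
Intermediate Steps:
$d = 1$
$U{\left(K \right)} = \sqrt{1 + K}$ ($U{\left(K \right)} = \sqrt{K + 1} = \sqrt{1 + K}$)
$y{\left(s,F \right)} = F + F s$
$y{\left(g{\left(-4 \right)},-7 \right)} \left(35 + U{\left(0 \right)}\right) = - 7 \left(1 - 4\right) \left(35 + \sqrt{1 + 0}\right) = \left(-7\right) \left(-3\right) \left(35 + \sqrt{1}\right) = 21 \left(35 + 1\right) = 21 \cdot 36 = 756$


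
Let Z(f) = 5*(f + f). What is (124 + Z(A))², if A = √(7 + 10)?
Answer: 17076 + 2480*√17 ≈ 27301.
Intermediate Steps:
A = √17 ≈ 4.1231
Z(f) = 10*f (Z(f) = 5*(2*f) = 10*f)
(124 + Z(A))² = (124 + 10*√17)²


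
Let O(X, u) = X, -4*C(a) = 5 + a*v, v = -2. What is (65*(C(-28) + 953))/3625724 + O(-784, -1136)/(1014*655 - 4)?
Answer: 75281681413/4816165212368 ≈ 0.015631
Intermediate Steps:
C(a) = -5/4 + a/2 (C(a) = -(5 + a*(-2))/4 = -(5 - 2*a)/4 = -5/4 + a/2)
(65*(C(-28) + 953))/3625724 + O(-784, -1136)/(1014*655 - 4) = (65*((-5/4 + (½)*(-28)) + 953))/3625724 - 784/(1014*655 - 4) = (65*((-5/4 - 14) + 953))*(1/3625724) - 784/(664170 - 4) = (65*(-61/4 + 953))*(1/3625724) - 784/664166 = (65*(3751/4))*(1/3625724) - 784*1/664166 = (243815/4)*(1/3625724) - 392/332083 = 243815/14502896 - 392/332083 = 75281681413/4816165212368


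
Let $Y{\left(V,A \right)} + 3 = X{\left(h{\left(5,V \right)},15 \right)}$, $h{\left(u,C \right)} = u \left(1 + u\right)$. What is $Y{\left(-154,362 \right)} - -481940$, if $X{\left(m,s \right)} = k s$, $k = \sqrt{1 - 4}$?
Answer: $481937 + 15 i \sqrt{3} \approx 4.8194 \cdot 10^{5} + 25.981 i$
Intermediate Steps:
$k = i \sqrt{3}$ ($k = \sqrt{-3} = i \sqrt{3} \approx 1.732 i$)
$X{\left(m,s \right)} = i s \sqrt{3}$ ($X{\left(m,s \right)} = i \sqrt{3} s = i s \sqrt{3}$)
$Y{\left(V,A \right)} = -3 + 15 i \sqrt{3}$ ($Y{\left(V,A \right)} = -3 + i 15 \sqrt{3} = -3 + 15 i \sqrt{3}$)
$Y{\left(-154,362 \right)} - -481940 = \left(-3 + 15 i \sqrt{3}\right) - -481940 = \left(-3 + 15 i \sqrt{3}\right) + 481940 = 481937 + 15 i \sqrt{3}$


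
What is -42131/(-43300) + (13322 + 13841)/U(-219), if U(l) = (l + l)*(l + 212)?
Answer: 652665773/66378900 ≈ 9.8324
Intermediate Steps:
U(l) = 2*l*(212 + l) (U(l) = (2*l)*(212 + l) = 2*l*(212 + l))
-42131/(-43300) + (13322 + 13841)/U(-219) = -42131/(-43300) + (13322 + 13841)/((2*(-219)*(212 - 219))) = -42131*(-1/43300) + 27163/((2*(-219)*(-7))) = 42131/43300 + 27163/3066 = 652665773/66378900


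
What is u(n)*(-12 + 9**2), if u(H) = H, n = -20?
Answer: -1380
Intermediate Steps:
u(n)*(-12 + 9**2) = -20*(-12 + 9**2) = -20*(-12 + 81) = -20*69 = -1380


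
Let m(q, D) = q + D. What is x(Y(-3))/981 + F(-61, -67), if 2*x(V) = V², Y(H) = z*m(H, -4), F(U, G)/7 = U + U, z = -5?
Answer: -1674323/1962 ≈ -853.38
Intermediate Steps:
F(U, G) = 14*U (F(U, G) = 7*(U + U) = 7*(2*U) = 14*U)
m(q, D) = D + q
Y(H) = 20 - 5*H (Y(H) = -5*(-4 + H) = 20 - 5*H)
x(V) = V²/2
x(Y(-3))/981 + F(-61, -67) = ((20 - 5*(-3))²/2)/981 + 14*(-61) = ((20 + 15)²/2)*(1/981) - 854 = ((½)*35²)*(1/981) - 854 = ((½)*1225)*(1/981) - 854 = (1225/2)*(1/981) - 854 = 1225/1962 - 854 = -1674323/1962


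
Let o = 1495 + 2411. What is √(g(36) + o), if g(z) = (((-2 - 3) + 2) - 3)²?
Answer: 3*√438 ≈ 62.785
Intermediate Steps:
g(z) = 36 (g(z) = ((-5 + 2) - 3)² = (-3 - 3)² = (-6)² = 36)
o = 3906
√(g(36) + o) = √(36 + 3906) = √3942 = 3*√438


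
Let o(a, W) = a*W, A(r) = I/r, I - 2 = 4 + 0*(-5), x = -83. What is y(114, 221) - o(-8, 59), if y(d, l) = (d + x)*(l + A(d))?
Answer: 139168/19 ≈ 7324.6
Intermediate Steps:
I = 6 (I = 2 + (4 + 0*(-5)) = 2 + (4 + 0) = 2 + 4 = 6)
A(r) = 6/r
o(a, W) = W*a
y(d, l) = (-83 + d)*(l + 6/d) (y(d, l) = (d - 83)*(l + 6/d) = (-83 + d)*(l + 6/d))
y(114, 221) - o(-8, 59) = (6 - 498/114 - 83*221 + 114*221) - 59*(-8) = (6 - 498*1/114 - 18343 + 25194) - 1*(-472) = (6 - 83/19 - 18343 + 25194) + 472 = 130200/19 + 472 = 139168/19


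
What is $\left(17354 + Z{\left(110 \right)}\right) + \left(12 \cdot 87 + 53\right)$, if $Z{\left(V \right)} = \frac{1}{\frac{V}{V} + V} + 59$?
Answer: $\frac{2054611}{111} \approx 18510.0$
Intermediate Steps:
$Z{\left(V \right)} = 59 + \frac{1}{1 + V}$ ($Z{\left(V \right)} = \frac{1}{1 + V} + 59 = 59 + \frac{1}{1 + V}$)
$\left(17354 + Z{\left(110 \right)}\right) + \left(12 \cdot 87 + 53\right) = \left(17354 + \frac{60 + 59 \cdot 110}{1 + 110}\right) + \left(12 \cdot 87 + 53\right) = \left(17354 + \frac{60 + 6490}{111}\right) + \left(1044 + 53\right) = \left(17354 + \frac{1}{111} \cdot 6550\right) + 1097 = \left(17354 + \frac{6550}{111}\right) + 1097 = \frac{1932844}{111} + 1097 = \frac{2054611}{111}$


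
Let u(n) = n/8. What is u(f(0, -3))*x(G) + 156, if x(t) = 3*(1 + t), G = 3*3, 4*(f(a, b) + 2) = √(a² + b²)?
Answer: 2421/16 ≈ 151.31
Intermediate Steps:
f(a, b) = -2 + √(a² + b²)/4
G = 9
u(n) = n/8 (u(n) = n*(⅛) = n/8)
x(t) = 3 + 3*t
u(f(0, -3))*x(G) + 156 = ((-2 + √(0² + (-3)²)/4)/8)*(3 + 3*9) + 156 = ((-2 + √(0 + 9)/4)/8)*(3 + 27) + 156 = ((-2 + √9/4)/8)*30 + 156 = ((-2 + (¼)*3)/8)*30 + 156 = ((-2 + ¾)/8)*30 + 156 = ((⅛)*(-5/4))*30 + 156 = -5/32*30 + 156 = -75/16 + 156 = 2421/16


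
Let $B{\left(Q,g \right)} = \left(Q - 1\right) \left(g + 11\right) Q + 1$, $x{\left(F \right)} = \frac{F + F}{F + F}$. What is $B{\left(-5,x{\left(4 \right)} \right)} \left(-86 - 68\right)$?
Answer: $-55594$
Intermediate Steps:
$x{\left(F \right)} = 1$ ($x{\left(F \right)} = \frac{2 F}{2 F} = 2 F \frac{1}{2 F} = 1$)
$B{\left(Q,g \right)} = 1 + Q \left(-1 + Q\right) \left(11 + g\right)$ ($B{\left(Q,g \right)} = \left(-1 + Q\right) \left(11 + g\right) Q + 1 = Q \left(-1 + Q\right) \left(11 + g\right) + 1 = 1 + Q \left(-1 + Q\right) \left(11 + g\right)$)
$B{\left(-5,x{\left(4 \right)} \right)} \left(-86 - 68\right) = \left(1 - -55 + 11 \left(-5\right)^{2} + 1 \left(-5\right)^{2} - \left(-5\right) 1\right) \left(-86 - 68\right) = \left(1 + 55 + 11 \cdot 25 + 1 \cdot 25 + 5\right) \left(-154\right) = \left(1 + 55 + 275 + 25 + 5\right) \left(-154\right) = 361 \left(-154\right) = -55594$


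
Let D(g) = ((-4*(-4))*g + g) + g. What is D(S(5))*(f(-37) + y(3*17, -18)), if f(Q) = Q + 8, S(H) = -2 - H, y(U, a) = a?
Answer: 5922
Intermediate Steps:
f(Q) = 8 + Q
D(g) = 18*g (D(g) = (16*g + g) + g = 17*g + g = 18*g)
D(S(5))*(f(-37) + y(3*17, -18)) = (18*(-2 - 1*5))*((8 - 37) - 18) = (18*(-2 - 5))*(-29 - 18) = (18*(-7))*(-47) = -126*(-47) = 5922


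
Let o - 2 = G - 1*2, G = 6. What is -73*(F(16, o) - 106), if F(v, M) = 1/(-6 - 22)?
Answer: 216737/28 ≈ 7740.6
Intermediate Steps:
o = 6 (o = 2 + (6 - 1*2) = 2 + (6 - 2) = 2 + 4 = 6)
F(v, M) = -1/28 (F(v, M) = 1/(-28) = -1/28)
-73*(F(16, o) - 106) = -73*(-1/28 - 106) = -73*(-2969/28) = 216737/28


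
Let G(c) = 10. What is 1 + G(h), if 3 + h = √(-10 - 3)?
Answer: 11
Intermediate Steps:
h = -3 + I*√13 (h = -3 + √(-10 - 3) = -3 + √(-13) = -3 + I*√13 ≈ -3.0 + 3.6056*I)
1 + G(h) = 1 + 10 = 11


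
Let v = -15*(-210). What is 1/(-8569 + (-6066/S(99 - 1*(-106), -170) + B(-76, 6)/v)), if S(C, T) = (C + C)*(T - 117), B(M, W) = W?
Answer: -882525/7562309549 ≈ -0.00011670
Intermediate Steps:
v = 3150
S(C, T) = 2*C*(-117 + T) (S(C, T) = (2*C)*(-117 + T) = 2*C*(-117 + T))
1/(-8569 + (-6066/S(99 - 1*(-106), -170) + B(-76, 6)/v)) = 1/(-8569 + (-6066*1/(2*(-117 - 170)*(99 - 1*(-106))) + 6/3150)) = 1/(-8569 + (-6066*(-1/(574*(99 + 106))) + 6*(1/3150))) = 1/(-8569 + (-6066/(2*205*(-287)) + 1/525)) = 1/(-8569 + (-6066/(-117670) + 1/525)) = 1/(-8569 + (-6066*(-1/117670) + 1/525)) = 1/(-8569 + (3033/58835 + 1/525)) = 1/(-8569 + 47176/882525) = 1/(-7562309549/882525) = -882525/7562309549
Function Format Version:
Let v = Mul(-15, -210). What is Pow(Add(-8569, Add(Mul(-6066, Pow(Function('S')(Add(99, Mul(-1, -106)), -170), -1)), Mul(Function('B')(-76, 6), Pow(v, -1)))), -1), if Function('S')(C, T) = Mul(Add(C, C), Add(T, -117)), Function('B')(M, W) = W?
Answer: Rational(-882525, 7562309549) ≈ -0.00011670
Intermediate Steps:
v = 3150
Function('S')(C, T) = Mul(2, C, Add(-117, T)) (Function('S')(C, T) = Mul(Mul(2, C), Add(-117, T)) = Mul(2, C, Add(-117, T)))
Pow(Add(-8569, Add(Mul(-6066, Pow(Function('S')(Add(99, Mul(-1, -106)), -170), -1)), Mul(Function('B')(-76, 6), Pow(v, -1)))), -1) = Pow(Add(-8569, Add(Mul(-6066, Pow(Mul(2, Add(99, Mul(-1, -106)), Add(-117, -170)), -1)), Mul(6, Pow(3150, -1)))), -1) = Pow(Add(-8569, Add(Mul(-6066, Pow(Mul(2, Add(99, 106), -287), -1)), Mul(6, Rational(1, 3150)))), -1) = Pow(Add(-8569, Add(Mul(-6066, Pow(Mul(2, 205, -287), -1)), Rational(1, 525))), -1) = Pow(Add(-8569, Add(Mul(-6066, Pow(-117670, -1)), Rational(1, 525))), -1) = Pow(Add(-8569, Add(Mul(-6066, Rational(-1, 117670)), Rational(1, 525))), -1) = Pow(Add(-8569, Add(Rational(3033, 58835), Rational(1, 525))), -1) = Pow(Add(-8569, Rational(47176, 882525)), -1) = Pow(Rational(-7562309549, 882525), -1) = Rational(-882525, 7562309549)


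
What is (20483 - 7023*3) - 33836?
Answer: -34422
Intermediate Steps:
(20483 - 7023*3) - 33836 = (20483 - 21069) - 33836 = -586 - 33836 = -34422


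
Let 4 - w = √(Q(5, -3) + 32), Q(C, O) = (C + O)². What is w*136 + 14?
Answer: -258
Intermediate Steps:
w = -2 (w = 4 - √((5 - 3)² + 32) = 4 - √(2² + 32) = 4 - √(4 + 32) = 4 - √36 = 4 - 1*6 = 4 - 6 = -2)
w*136 + 14 = -2*136 + 14 = -272 + 14 = -258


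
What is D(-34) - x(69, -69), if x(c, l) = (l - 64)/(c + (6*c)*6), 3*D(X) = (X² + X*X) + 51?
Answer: 2011046/2553 ≈ 787.72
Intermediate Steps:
D(X) = 17 + 2*X²/3 (D(X) = ((X² + X*X) + 51)/3 = ((X² + X²) + 51)/3 = (2*X² + 51)/3 = (51 + 2*X²)/3 = 17 + 2*X²/3)
x(c, l) = (-64 + l)/(37*c) (x(c, l) = (-64 + l)/(c + 36*c) = (-64 + l)/((37*c)) = (-64 + l)*(1/(37*c)) = (-64 + l)/(37*c))
D(-34) - x(69, -69) = (17 + (⅔)*(-34)²) - (-64 - 69)/(37*69) = (17 + (⅔)*1156) - (-133)/(37*69) = (17 + 2312/3) - 1*(-133/2553) = 2363/3 + 133/2553 = 2011046/2553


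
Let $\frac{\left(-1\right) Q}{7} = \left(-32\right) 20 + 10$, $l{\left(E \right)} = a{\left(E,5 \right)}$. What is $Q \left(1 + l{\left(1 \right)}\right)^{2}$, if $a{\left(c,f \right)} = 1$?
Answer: $17640$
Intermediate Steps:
$l{\left(E \right)} = 1$
$Q = 4410$ ($Q = - 7 \left(\left(-32\right) 20 + 10\right) = - 7 \left(-640 + 10\right) = \left(-7\right) \left(-630\right) = 4410$)
$Q \left(1 + l{\left(1 \right)}\right)^{2} = 4410 \left(1 + 1\right)^{2} = 4410 \cdot 2^{2} = 4410 \cdot 4 = 17640$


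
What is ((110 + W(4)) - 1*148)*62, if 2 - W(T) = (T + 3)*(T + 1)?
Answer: -4402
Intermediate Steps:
W(T) = 2 - (1 + T)*(3 + T) (W(T) = 2 - (T + 3)*(T + 1) = 2 - (3 + T)*(1 + T) = 2 - (1 + T)*(3 + T))
((110 + W(4)) - 1*148)*62 = ((110 + (-1 - 1*4² - 4*4)) - 1*148)*62 = ((110 + (-1 - 1*16 - 16)) - 148)*62 = ((110 + (-1 - 16 - 16)) - 148)*62 = ((110 - 33) - 148)*62 = (77 - 148)*62 = -71*62 = -4402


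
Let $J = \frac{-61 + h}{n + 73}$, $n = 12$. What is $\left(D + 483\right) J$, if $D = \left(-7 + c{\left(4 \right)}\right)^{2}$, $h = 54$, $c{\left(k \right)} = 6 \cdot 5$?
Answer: $- \frac{7084}{85} \approx -83.341$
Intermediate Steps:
$c{\left(k \right)} = 30$
$D = 529$ ($D = \left(-7 + 30\right)^{2} = 23^{2} = 529$)
$J = - \frac{7}{85}$ ($J = \frac{-61 + 54}{12 + 73} = - \frac{7}{85} \approx -0.082353$)
$\left(D + 483\right) J = \left(529 + 483\right) \left(- \frac{7}{85}\right) = 1012 \left(- \frac{7}{85}\right) = - \frac{7084}{85}$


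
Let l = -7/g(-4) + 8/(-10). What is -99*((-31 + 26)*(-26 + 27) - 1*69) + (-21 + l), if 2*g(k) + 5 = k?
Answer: 328759/45 ≈ 7305.8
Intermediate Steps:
g(k) = -5/2 + k/2
l = 34/45 (l = -7/(-5/2 + (½)*(-4)) + 8/(-10) = -7/(-5/2 - 2) + 8*(-⅒) = -7/(-9/2) - ⅘ = -7*(-2/9) - ⅘ = 14/9 - ⅘ = 34/45 ≈ 0.75556)
-99*((-31 + 26)*(-26 + 27) - 1*69) + (-21 + l) = -99*((-31 + 26)*(-26 + 27) - 1*69) + (-21 + 34/45) = -99*(-5*1 - 69) - 911/45 = -99*(-5 - 69) - 911/45 = -99*(-74) - 911/45 = 7326 - 911/45 = 328759/45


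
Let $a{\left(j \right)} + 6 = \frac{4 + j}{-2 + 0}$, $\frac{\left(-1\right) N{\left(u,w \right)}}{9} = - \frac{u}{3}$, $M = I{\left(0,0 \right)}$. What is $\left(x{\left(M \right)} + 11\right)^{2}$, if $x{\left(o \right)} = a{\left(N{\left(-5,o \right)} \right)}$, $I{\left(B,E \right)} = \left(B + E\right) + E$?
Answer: $\frac{441}{4} \approx 110.25$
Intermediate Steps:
$I{\left(B,E \right)} = B + 2 E$
$M = 0$ ($M = 0 + 2 \cdot 0 = 0 + 0 = 0$)
$N{\left(u,w \right)} = 3 u$ ($N{\left(u,w \right)} = - 9 \left(- \frac{u}{3}\right) = 3 u$)
$a{\left(j \right)} = -8 - \frac{j}{2}$ ($a{\left(j \right)} = -6 + \frac{4 + j}{-2 + 0} = -6 + \frac{4 + j}{-2} = -6 + \left(4 + j\right) \left(- \frac{1}{2}\right) = -6 - \left(2 + \frac{j}{2}\right) = -8 - \frac{j}{2}$)
$x{\left(o \right)} = - \frac{1}{2}$ ($x{\left(o \right)} = -8 - \frac{3 \left(-5\right)}{2} = -8 - - \frac{15}{2} = -8 + \frac{15}{2} = - \frac{1}{2}$)
$\left(x{\left(M \right)} + 11\right)^{2} = \left(- \frac{1}{2} + 11\right)^{2} = \left(\frac{21}{2}\right)^{2} = \frac{441}{4}$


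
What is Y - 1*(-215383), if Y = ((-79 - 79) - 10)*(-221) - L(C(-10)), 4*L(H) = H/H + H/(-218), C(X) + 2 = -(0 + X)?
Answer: 110094691/436 ≈ 2.5251e+5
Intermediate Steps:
C(X) = -2 - X (C(X) = -2 - (0 + X) = -2 - X)
L(H) = ¼ - H/872 (L(H) = (H/H + H/(-218))/4 = (1 + H*(-1/218))/4 = (1 - H/218)/4 = ¼ - H/872)
Y = 16187703/436 (Y = ((-79 - 79) - 10)*(-221) - (¼ - (-2 - 1*(-10))/872) = (-158 - 10)*(-221) - (¼ - (-2 + 10)/872) = -168*(-221) - (¼ - 1/872*8) = 37128 - (¼ - 1/109) = 37128 - 1*105/436 = 37128 - 105/436 = 16187703/436 ≈ 37128.)
Y - 1*(-215383) = 16187703/436 - 1*(-215383) = 16187703/436 + 215383 = 110094691/436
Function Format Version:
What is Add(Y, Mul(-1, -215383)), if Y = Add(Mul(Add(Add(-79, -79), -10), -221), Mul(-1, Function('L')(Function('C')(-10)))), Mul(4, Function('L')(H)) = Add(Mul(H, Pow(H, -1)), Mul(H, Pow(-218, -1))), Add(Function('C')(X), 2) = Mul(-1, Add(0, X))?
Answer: Rational(110094691, 436) ≈ 2.5251e+5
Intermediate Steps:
Function('C')(X) = Add(-2, Mul(-1, X)) (Function('C')(X) = Add(-2, Mul(-1, Add(0, X))) = Add(-2, Mul(-1, X)))
Function('L')(H) = Add(Rational(1, 4), Mul(Rational(-1, 872), H)) (Function('L')(H) = Mul(Rational(1, 4), Add(Mul(H, Pow(H, -1)), Mul(H, Pow(-218, -1)))) = Mul(Rational(1, 4), Add(1, Mul(H, Rational(-1, 218)))) = Mul(Rational(1, 4), Add(1, Mul(Rational(-1, 218), H))) = Add(Rational(1, 4), Mul(Rational(-1, 872), H)))
Y = Rational(16187703, 436) (Y = Add(Mul(Add(Add(-79, -79), -10), -221), Mul(-1, Add(Rational(1, 4), Mul(Rational(-1, 872), Add(-2, Mul(-1, -10)))))) = Add(Mul(Add(-158, -10), -221), Mul(-1, Add(Rational(1, 4), Mul(Rational(-1, 872), Add(-2, 10))))) = Add(Mul(-168, -221), Mul(-1, Add(Rational(1, 4), Mul(Rational(-1, 872), 8)))) = Add(37128, Mul(-1, Add(Rational(1, 4), Rational(-1, 109)))) = Add(37128, Mul(-1, Rational(105, 436))) = Add(37128, Rational(-105, 436)) = Rational(16187703, 436) ≈ 37128.)
Add(Y, Mul(-1, -215383)) = Add(Rational(16187703, 436), Mul(-1, -215383)) = Add(Rational(16187703, 436), 215383) = Rational(110094691, 436)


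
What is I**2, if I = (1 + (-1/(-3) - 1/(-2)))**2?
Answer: 14641/1296 ≈ 11.297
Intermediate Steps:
I = 121/36 (I = (1 + (-1*(-1/3) - 1*(-1/2)))**2 = (1 + (1/3 + 1/2))**2 = (1 + 5/6)**2 = (11/6)**2 = 121/36 ≈ 3.3611)
I**2 = (121/36)**2 = 14641/1296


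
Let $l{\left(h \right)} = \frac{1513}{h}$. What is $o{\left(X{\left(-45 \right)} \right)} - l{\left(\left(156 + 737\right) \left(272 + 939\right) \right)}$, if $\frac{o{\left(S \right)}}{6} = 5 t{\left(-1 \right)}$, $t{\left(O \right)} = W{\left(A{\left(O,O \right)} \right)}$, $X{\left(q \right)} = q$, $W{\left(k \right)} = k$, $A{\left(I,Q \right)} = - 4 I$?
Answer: $\frac{129769247}{1081423} \approx 120.0$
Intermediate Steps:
$t{\left(O \right)} = - 4 O$
$o{\left(S \right)} = 120$ ($o{\left(S \right)} = 6 \cdot 5 \left(\left(-4\right) \left(-1\right)\right) = 6 \cdot 5 \cdot 4 = 6 \cdot 20 = 120$)
$o{\left(X{\left(-45 \right)} \right)} - l{\left(\left(156 + 737\right) \left(272 + 939\right) \right)} = 120 - \frac{1513}{\left(156 + 737\right) \left(272 + 939\right)} = 120 - \frac{1513}{893 \cdot 1211} = 120 - \frac{1513}{1081423} = \frac{129769247}{1081423}$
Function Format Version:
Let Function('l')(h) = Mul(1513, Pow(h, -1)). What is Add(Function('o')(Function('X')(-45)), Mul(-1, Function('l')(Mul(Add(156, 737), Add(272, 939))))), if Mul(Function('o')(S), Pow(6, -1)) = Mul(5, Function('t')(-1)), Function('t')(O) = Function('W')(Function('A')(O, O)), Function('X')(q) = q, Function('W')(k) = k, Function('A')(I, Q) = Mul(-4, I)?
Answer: Rational(129769247, 1081423) ≈ 120.00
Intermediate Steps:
Function('t')(O) = Mul(-4, O)
Function('o')(S) = 120 (Function('o')(S) = Mul(6, Mul(5, Mul(-4, -1))) = Mul(6, Mul(5, 4)) = Mul(6, 20) = 120)
Add(Function('o')(Function('X')(-45)), Mul(-1, Function('l')(Mul(Add(156, 737), Add(272, 939))))) = Add(120, Mul(-1, Mul(1513, Pow(Mul(Add(156, 737), Add(272, 939)), -1)))) = Add(120, Mul(-1, Mul(1513, Pow(Mul(893, 1211), -1)))) = Add(120, Mul(-1, Mul(1513, Pow(1081423, -1)))) = Add(120, Mul(-1, Mul(1513, Rational(1, 1081423)))) = Add(120, Mul(-1, Rational(1513, 1081423))) = Add(120, Rational(-1513, 1081423)) = Rational(129769247, 1081423)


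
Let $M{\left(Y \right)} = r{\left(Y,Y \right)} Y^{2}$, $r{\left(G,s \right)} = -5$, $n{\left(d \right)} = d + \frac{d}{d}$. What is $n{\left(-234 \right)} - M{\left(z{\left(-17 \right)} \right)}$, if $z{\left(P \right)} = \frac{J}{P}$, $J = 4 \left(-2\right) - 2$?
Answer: $- \frac{66837}{289} \approx -231.27$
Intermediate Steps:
$n{\left(d \right)} = 1 + d$ ($n{\left(d \right)} = d + 1 = 1 + d$)
$J = -10$ ($J = -8 - 2 = -10$)
$z{\left(P \right)} = - \frac{10}{P}$
$M{\left(Y \right)} = - 5 Y^{2}$
$n{\left(-234 \right)} - M{\left(z{\left(-17 \right)} \right)} = \left(1 - 234\right) - - 5 \left(- \frac{10}{-17}\right)^{2} = -233 - - 5 \left(\left(-10\right) \left(- \frac{1}{17}\right)\right)^{2} = -233 - - 5 \left(\frac{10}{17}\right)^{2} = -233 - \left(-5\right) \frac{100}{289} = -233 - - \frac{500}{289} = -233 + \frac{500}{289} = - \frac{66837}{289}$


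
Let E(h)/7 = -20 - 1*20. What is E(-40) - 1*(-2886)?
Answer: 2606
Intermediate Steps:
E(h) = -280 (E(h) = 7*(-20 - 1*20) = 7*(-20 - 20) = 7*(-40) = -280)
E(-40) - 1*(-2886) = -280 - 1*(-2886) = -280 + 2886 = 2606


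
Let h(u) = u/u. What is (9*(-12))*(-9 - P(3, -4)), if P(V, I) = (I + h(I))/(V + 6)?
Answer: 936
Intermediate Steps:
h(u) = 1
P(V, I) = (1 + I)/(6 + V) (P(V, I) = (I + 1)/(V + 6) = (1 + I)/(6 + V))
(9*(-12))*(-9 - P(3, -4)) = (9*(-12))*(-9 - (1 - 4)/(6 + 3)) = -108*(-9 - (-3)/9) = -108*(-9 - 1*(-⅓)) = -108*(-9 + ⅓) = -108*(-26/3) = 936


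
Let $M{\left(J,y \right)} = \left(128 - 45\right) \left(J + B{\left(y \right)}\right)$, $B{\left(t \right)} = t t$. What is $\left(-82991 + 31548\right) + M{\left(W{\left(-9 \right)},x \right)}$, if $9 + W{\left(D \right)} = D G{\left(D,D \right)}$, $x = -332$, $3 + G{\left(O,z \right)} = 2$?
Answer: $9097149$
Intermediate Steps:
$B{\left(t \right)} = t^{2}$
$G{\left(O,z \right)} = -1$ ($G{\left(O,z \right)} = -3 + 2 = -1$)
$W{\left(D \right)} = -9 - D$ ($W{\left(D \right)} = -9 + D \left(-1\right) = -9 - D$)
$M{\left(J,y \right)} = 83 J + 83 y^{2}$ ($M{\left(J,y \right)} = \left(128 - 45\right) \left(J + y^{2}\right) = 83 \left(J + y^{2}\right) = 83 J + 83 y^{2}$)
$\left(-82991 + 31548\right) + M{\left(W{\left(-9 \right)},x \right)} = \left(-82991 + 31548\right) + \left(83 \left(-9 - -9\right) + 83 \left(-332\right)^{2}\right) = -51443 + \left(83 \left(-9 + 9\right) + 83 \cdot 110224\right) = -51443 + \left(83 \cdot 0 + 9148592\right) = -51443 + \left(0 + 9148592\right) = -51443 + 9148592 = 9097149$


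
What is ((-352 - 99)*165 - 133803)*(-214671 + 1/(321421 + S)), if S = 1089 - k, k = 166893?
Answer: 6955825664875308/155617 ≈ 4.4698e+10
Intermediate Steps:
S = -165804 (S = 1089 - 1*166893 = 1089 - 166893 = -165804)
((-352 - 99)*165 - 133803)*(-214671 + 1/(321421 + S)) = ((-352 - 99)*165 - 133803)*(-214671 + 1/(321421 - 165804)) = (-451*165 - 133803)*(-214671 + 1/155617) = (-74415 - 133803)*(-214671 + 1/155617) = -208218*(-33406457006/155617) = 6955825664875308/155617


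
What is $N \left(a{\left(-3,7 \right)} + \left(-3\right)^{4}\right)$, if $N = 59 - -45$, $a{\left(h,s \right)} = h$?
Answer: $8112$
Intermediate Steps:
$N = 104$ ($N = 59 + 45 = 104$)
$N \left(a{\left(-3,7 \right)} + \left(-3\right)^{4}\right) = 104 \left(-3 + \left(-3\right)^{4}\right) = 104 \left(-3 + 81\right) = 104 \cdot 78 = 8112$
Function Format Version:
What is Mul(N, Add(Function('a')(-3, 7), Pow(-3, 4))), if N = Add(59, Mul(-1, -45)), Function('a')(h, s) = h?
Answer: 8112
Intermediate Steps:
N = 104 (N = Add(59, 45) = 104)
Mul(N, Add(Function('a')(-3, 7), Pow(-3, 4))) = Mul(104, Add(-3, Pow(-3, 4))) = Mul(104, Add(-3, 81)) = Mul(104, 78) = 8112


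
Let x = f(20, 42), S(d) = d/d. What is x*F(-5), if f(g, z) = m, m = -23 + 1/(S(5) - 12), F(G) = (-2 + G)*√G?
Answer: 1778*I*√5/11 ≈ 361.43*I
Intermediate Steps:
S(d) = 1
F(G) = √G*(-2 + G)
m = -254/11 (m = -23 + 1/(1 - 12) = -23 + 1/(-11) = -23 - 1/11 = -254/11 ≈ -23.091)
f(g, z) = -254/11
x = -254/11 ≈ -23.091
x*F(-5) = -254*√(-5)*(-2 - 5)/11 = -254*I*√5*(-7)/11 = -(-1778)*I*√5/11 = 1778*I*√5/11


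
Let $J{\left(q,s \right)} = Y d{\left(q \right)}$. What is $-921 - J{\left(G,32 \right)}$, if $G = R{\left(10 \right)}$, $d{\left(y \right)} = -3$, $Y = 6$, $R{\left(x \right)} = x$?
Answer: $-903$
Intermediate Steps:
$G = 10$
$J{\left(q,s \right)} = -18$ ($J{\left(q,s \right)} = 6 \left(-3\right) = -18$)
$-921 - J{\left(G,32 \right)} = -921 - -18 = -921 + 18 = -903$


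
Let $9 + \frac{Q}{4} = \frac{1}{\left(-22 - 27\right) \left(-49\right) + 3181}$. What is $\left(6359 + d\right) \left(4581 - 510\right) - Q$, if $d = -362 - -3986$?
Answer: $\frac{113428553737}{2791} \approx 4.0641 \cdot 10^{7}$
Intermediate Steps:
$d = 3624$ ($d = -362 + 3986 = 3624$)
$Q = - \frac{100474}{2791}$ ($Q = -36 + \frac{4}{\left(-22 - 27\right) \left(-49\right) + 3181} = -36 + \frac{4}{\left(-49\right) \left(-49\right) + 3181} = -36 + \frac{4}{2401 + 3181} = -36 + \frac{4}{5582} = -36 + 4 \cdot \frac{1}{5582} = -36 + \frac{2}{2791} = - \frac{100474}{2791} \approx -35.999$)
$\left(6359 + d\right) \left(4581 - 510\right) - Q = \left(6359 + 3624\right) \left(4581 - 510\right) - - \frac{100474}{2791} = 9983 \cdot 4071 + \frac{100474}{2791} = 40640793 + \frac{100474}{2791} = \frac{113428553737}{2791}$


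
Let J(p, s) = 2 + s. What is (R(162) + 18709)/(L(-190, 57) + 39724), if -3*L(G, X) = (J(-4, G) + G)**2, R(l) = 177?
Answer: -497/208 ≈ -2.3894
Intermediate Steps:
L(G, X) = -(2 + 2*G)**2/3 (L(G, X) = -((2 + G) + G)**2/3 = -(2 + 2*G)**2/3)
(R(162) + 18709)/(L(-190, 57) + 39724) = (177 + 18709)/(-4*(1 - 190)**2/3 + 39724) = 18886/(-4/3*(-189)**2 + 39724) = 18886/(-4/3*35721 + 39724) = 18886/(-47628 + 39724) = 18886/(-7904) = 18886*(-1/7904) = -497/208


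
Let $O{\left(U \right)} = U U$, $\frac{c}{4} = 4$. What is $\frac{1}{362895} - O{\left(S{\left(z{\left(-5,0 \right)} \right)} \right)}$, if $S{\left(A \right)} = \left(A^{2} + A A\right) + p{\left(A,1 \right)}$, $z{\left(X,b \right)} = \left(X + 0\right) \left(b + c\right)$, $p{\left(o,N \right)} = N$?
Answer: $- \frac{59466007274894}{362895} \approx -1.6387 \cdot 10^{8}$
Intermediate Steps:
$c = 16$ ($c = 4 \cdot 4 = 16$)
$z{\left(X,b \right)} = X \left(16 + b\right)$ ($z{\left(X,b \right)} = \left(X + 0\right) \left(b + 16\right) = X \left(16 + b\right)$)
$S{\left(A \right)} = 1 + 2 A^{2}$ ($S{\left(A \right)} = \left(A^{2} + A A\right) + 1 = \left(A^{2} + A^{2}\right) + 1 = 2 A^{2} + 1 = 1 + 2 A^{2}$)
$O{\left(U \right)} = U^{2}$
$\frac{1}{362895} - O{\left(S{\left(z{\left(-5,0 \right)} \right)} \right)} = \frac{1}{362895} - \left(1 + 2 \left(- 5 \left(16 + 0\right)\right)^{2}\right)^{2} = \frac{1}{362895} - \left(1 + 2 \left(\left(-5\right) 16\right)^{2}\right)^{2} = \frac{1}{362895} - \left(1 + 2 \left(-80\right)^{2}\right)^{2} = \frac{1}{362895} - \left(1 + 2 \cdot 6400\right)^{2} = \frac{1}{362895} - \left(1 + 12800\right)^{2} = \frac{1}{362895} - 12801^{2} = \frac{1}{362895} - 163865601 = - \frac{59466007274894}{362895}$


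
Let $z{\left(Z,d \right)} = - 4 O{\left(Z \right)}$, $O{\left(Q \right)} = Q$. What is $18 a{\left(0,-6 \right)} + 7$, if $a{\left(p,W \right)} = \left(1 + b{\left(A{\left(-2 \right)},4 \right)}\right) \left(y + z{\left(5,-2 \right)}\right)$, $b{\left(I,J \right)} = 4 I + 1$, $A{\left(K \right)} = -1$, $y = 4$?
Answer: $583$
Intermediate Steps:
$b{\left(I,J \right)} = 1 + 4 I$
$z{\left(Z,d \right)} = - 4 Z$
$a{\left(p,W \right)} = 32$ ($a{\left(p,W \right)} = \left(1 + \left(1 + 4 \left(-1\right)\right)\right) \left(4 - 20\right) = \left(1 + \left(1 - 4\right)\right) \left(4 - 20\right) = \left(1 - 3\right) \left(-16\right) = \left(-2\right) \left(-16\right) = 32$)
$18 a{\left(0,-6 \right)} + 7 = 18 \cdot 32 + 7 = 576 + 7 = 583$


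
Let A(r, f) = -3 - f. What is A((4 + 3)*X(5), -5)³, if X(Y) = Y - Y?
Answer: 8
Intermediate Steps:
X(Y) = 0
A((4 + 3)*X(5), -5)³ = (-3 - 1*(-5))³ = (-3 + 5)³ = 2³ = 8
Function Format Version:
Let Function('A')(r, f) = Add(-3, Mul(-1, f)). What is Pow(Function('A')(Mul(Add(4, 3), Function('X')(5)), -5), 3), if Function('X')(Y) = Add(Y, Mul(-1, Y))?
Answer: 8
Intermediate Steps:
Function('X')(Y) = 0
Pow(Function('A')(Mul(Add(4, 3), Function('X')(5)), -5), 3) = Pow(Add(-3, Mul(-1, -5)), 3) = Pow(Add(-3, 5), 3) = Pow(2, 3) = 8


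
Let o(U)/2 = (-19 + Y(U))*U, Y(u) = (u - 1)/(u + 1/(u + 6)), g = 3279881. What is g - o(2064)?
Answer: 14330700232073/4272481 ≈ 3.3542e+6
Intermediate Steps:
Y(u) = (-1 + u)/(u + 1/(6 + u))
o(U) = 2*U*(-19 + (-6 + U² + 5*U)/(1 + U² + 6*U)) (o(U) = 2*((-19 + (-6 + U² + 5*U)/(1 + U² + 6*U))*U) = 2*(U*(-19 + (-6 + U² + 5*U)/(1 + U² + 6*U))) = 2*U*(-19 + (-6 + U² + 5*U)/(1 + U² + 6*U)))
g - o(2064) = 3279881 - 2*2064*(-25 - 109*2064 - 18*2064²)/(1 + 2064² + 6*2064) = 3279881 - 2*2064*(-25 - 224976 - 18*4260096)/(1 + 4260096 + 12384) = 3279881 - 2*2064*(-25 - 224976 - 76681728)/4272481 = 3279881 - 2*2064*(-76906729)/4272481 = 3279881 - 1*(-317470977312/4272481) = 3279881 + 317470977312/4272481 = 14330700232073/4272481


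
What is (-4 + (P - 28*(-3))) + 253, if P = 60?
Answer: 393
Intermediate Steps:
(-4 + (P - 28*(-3))) + 253 = (-4 + (60 - 28*(-3))) + 253 = (-4 + (60 - 1*(-84))) + 253 = (-4 + (60 + 84)) + 253 = (-4 + 144) + 253 = 140 + 253 = 393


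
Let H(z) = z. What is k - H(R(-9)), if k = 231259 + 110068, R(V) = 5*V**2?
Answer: 340922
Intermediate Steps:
k = 341327
k - H(R(-9)) = 341327 - 5*(-9)**2 = 341327 - 5*81 = 341327 - 1*405 = 341327 - 405 = 340922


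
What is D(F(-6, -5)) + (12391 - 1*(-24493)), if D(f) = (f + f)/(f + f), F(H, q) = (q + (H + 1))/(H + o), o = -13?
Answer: 36885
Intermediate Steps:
F(H, q) = (1 + H + q)/(-13 + H) (F(H, q) = (q + (H + 1))/(H - 13) = (q + (1 + H))/(-13 + H) = (1 + H + q)/(-13 + H))
D(f) = 1 (D(f) = (2*f)/((2*f)) = (2*f)*(1/(2*f)) = 1)
D(F(-6, -5)) + (12391 - 1*(-24493)) = 1 + (12391 - 1*(-24493)) = 1 + (12391 + 24493) = 1 + 36884 = 36885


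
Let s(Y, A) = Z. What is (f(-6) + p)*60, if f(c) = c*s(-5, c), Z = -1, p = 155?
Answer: 9660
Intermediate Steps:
s(Y, A) = -1
f(c) = -c (f(c) = c*(-1) = -c)
(f(-6) + p)*60 = (-1*(-6) + 155)*60 = (6 + 155)*60 = 161*60 = 9660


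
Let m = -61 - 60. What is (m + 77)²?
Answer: 1936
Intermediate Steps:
m = -121
(m + 77)² = (-121 + 77)² = (-44)² = 1936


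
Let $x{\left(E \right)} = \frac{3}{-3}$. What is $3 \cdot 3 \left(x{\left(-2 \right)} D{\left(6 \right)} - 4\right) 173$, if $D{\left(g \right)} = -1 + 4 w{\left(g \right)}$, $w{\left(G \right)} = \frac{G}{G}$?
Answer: $-10899$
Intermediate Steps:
$x{\left(E \right)} = -1$ ($x{\left(E \right)} = 3 \left(- \frac{1}{3}\right) = -1$)
$w{\left(G \right)} = 1$
$D{\left(g \right)} = 3$ ($D{\left(g \right)} = -1 + 4 \cdot 1 = -1 + 4 = 3$)
$3 \cdot 3 \left(x{\left(-2 \right)} D{\left(6 \right)} - 4\right) 173 = 3 \cdot 3 \left(\left(-1\right) 3 - 4\right) 173 = 9 \left(-3 - 4\right) 173 = 9 \left(-7\right) 173 = \left(-63\right) 173 = -10899$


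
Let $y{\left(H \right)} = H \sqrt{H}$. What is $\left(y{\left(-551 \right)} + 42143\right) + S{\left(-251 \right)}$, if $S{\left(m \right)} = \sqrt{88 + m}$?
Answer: $42143 + i \sqrt{163} - 551 i \sqrt{551} \approx 42143.0 - 12921.0 i$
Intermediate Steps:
$y{\left(H \right)} = H^{\frac{3}{2}}$
$\left(y{\left(-551 \right)} + 42143\right) + S{\left(-251 \right)} = \left(\left(-551\right)^{\frac{3}{2}} + 42143\right) + \sqrt{88 - 251} = \left(- 551 i \sqrt{551} + 42143\right) + \sqrt{-163} = \left(42143 - 551 i \sqrt{551}\right) + i \sqrt{163} = 42143 + i \sqrt{163} - 551 i \sqrt{551}$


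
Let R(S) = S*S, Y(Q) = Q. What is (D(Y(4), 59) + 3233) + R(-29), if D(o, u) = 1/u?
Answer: 240367/59 ≈ 4074.0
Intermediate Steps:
R(S) = S²
(D(Y(4), 59) + 3233) + R(-29) = (1/59 + 3233) + (-29)² = (1/59 + 3233) + 841 = 190748/59 + 841 = 240367/59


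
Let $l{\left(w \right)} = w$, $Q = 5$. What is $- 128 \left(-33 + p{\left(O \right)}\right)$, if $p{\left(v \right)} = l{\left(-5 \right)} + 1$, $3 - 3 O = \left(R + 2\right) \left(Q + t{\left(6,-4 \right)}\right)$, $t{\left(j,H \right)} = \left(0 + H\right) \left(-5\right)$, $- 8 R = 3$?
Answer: $4736$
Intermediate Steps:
$R = - \frac{3}{8}$ ($R = \left(- \frac{1}{8}\right) 3 = - \frac{3}{8} \approx -0.375$)
$t{\left(j,H \right)} = - 5 H$ ($t{\left(j,H \right)} = H \left(-5\right) = - 5 H$)
$O = - \frac{301}{24}$ ($O = 1 - \frac{\left(- \frac{3}{8} + 2\right) \left(5 - -20\right)}{3} = 1 - \frac{\frac{13}{8} \left(5 + 20\right)}{3} = 1 - \frac{\frac{13}{8} \cdot 25}{3} = 1 - \frac{325}{24} = - \frac{301}{24} \approx -12.542$)
$p{\left(v \right)} = -4$ ($p{\left(v \right)} = -5 + 1 = -4$)
$- 128 \left(-33 + p{\left(O \right)}\right) = - 128 \left(-33 - 4\right) = \left(-128\right) \left(-37\right) = 4736$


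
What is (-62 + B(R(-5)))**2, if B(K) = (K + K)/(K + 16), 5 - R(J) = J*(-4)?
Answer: 8464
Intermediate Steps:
R(J) = 5 + 4*J (R(J) = 5 - J*(-4) = 5 - (-4)*J = 5 + 4*J)
B(K) = 2*K/(16 + K) (B(K) = (2*K)/(16 + K) = 2*K/(16 + K))
(-62 + B(R(-5)))**2 = (-62 + 2*(5 + 4*(-5))/(16 + (5 + 4*(-5))))**2 = (-62 + 2*(5 - 20)/(16 + (5 - 20)))**2 = (-62 + 2*(-15)/(16 - 15))**2 = (-62 + 2*(-15)/1)**2 = (-62 + 2*(-15)*1)**2 = (-62 - 30)**2 = (-92)**2 = 8464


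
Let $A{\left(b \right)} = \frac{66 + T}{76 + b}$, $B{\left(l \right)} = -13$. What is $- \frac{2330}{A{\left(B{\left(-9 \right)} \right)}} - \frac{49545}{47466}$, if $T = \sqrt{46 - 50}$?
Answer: $- \frac{212996884}{95811} + \frac{14679 i}{218} \approx -2223.1 + 67.335 i$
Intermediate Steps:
$T = 2 i$ ($T = \sqrt{-4} = 2 i \approx 2.0 i$)
$A{\left(b \right)} = \frac{66 + 2 i}{76 + b}$
$- \frac{2330}{A{\left(B{\left(-9 \right)} \right)}} - \frac{49545}{47466} = - \frac{2330}{2 \frac{1}{76 - 13} \left(33 + i\right)} - \frac{49545}{47466} = - \frac{2330}{2 \cdot \frac{1}{63} \left(33 + i\right)} - \frac{1835}{1758} = - \frac{2330}{\frac{22}{21} + \frac{2 i}{63}} - \frac{1835}{1758} = - 2330 \frac{3969 \left(\frac{22}{21} - \frac{2 i}{63}\right)}{4360} - \frac{1835}{1758} = - \frac{924777 \left(\frac{22}{21} - \frac{2 i}{63}\right)}{436} - \frac{1835}{1758} = - \frac{1835}{1758} - \frac{924777 \left(\frac{22}{21} - \frac{2 i}{63}\right)}{436}$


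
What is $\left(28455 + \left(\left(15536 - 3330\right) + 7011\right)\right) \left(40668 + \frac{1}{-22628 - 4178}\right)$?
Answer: $\frac{25984729757252}{13403} \approx 1.9387 \cdot 10^{9}$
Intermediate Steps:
$\left(28455 + \left(\left(15536 - 3330\right) + 7011\right)\right) \left(40668 + \frac{1}{-22628 - 4178}\right) = \left(28455 + \left(12206 + 7011\right)\right) \left(40668 + \frac{1}{-22628 - 4178}\right) = \left(28455 + 19217\right) \left(40668 + \frac{1}{-22628 - 4178}\right) = 47672 \left(40668 + \frac{1}{-26806}\right) = 47672 \left(40668 - \frac{1}{26806}\right) = 47672 \cdot \frac{1090146407}{26806} = \frac{25984729757252}{13403}$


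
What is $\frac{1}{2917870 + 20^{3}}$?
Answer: $\frac{1}{2925870} \approx 3.4178 \cdot 10^{-7}$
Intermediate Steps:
$\frac{1}{2917870 + 20^{3}} = \frac{1}{2917870 + 8000} = \frac{1}{2925870}$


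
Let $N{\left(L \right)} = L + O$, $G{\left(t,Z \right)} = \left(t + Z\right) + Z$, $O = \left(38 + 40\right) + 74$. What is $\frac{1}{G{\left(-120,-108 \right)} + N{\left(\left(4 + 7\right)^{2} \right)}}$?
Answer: $- \frac{1}{63} \approx -0.015873$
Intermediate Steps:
$O = 152$ ($O = 78 + 74 = 152$)
$G{\left(t,Z \right)} = t + 2 Z$ ($G{\left(t,Z \right)} = \left(Z + t\right) + Z = t + 2 Z$)
$N{\left(L \right)} = 152 + L$ ($N{\left(L \right)} = L + 152 = 152 + L$)
$\frac{1}{G{\left(-120,-108 \right)} + N{\left(\left(4 + 7\right)^{2} \right)}} = \frac{1}{\left(-120 + 2 \left(-108\right)\right) + \left(152 + \left(4 + 7\right)^{2}\right)} = \frac{1}{\left(-120 - 216\right) + \left(152 + 11^{2}\right)} = \frac{1}{-336 + \left(152 + 121\right)} = \frac{1}{-336 + 273} = \frac{1}{-63} = - \frac{1}{63}$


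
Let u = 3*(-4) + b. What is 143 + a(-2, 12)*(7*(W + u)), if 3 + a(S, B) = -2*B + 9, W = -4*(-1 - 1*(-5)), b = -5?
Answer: 4301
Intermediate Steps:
u = -17 (u = 3*(-4) - 5 = -12 - 5 = -17)
W = -16 (W = -4*(-1 + 5) = -4*4 = -16)
a(S, B) = 6 - 2*B (a(S, B) = -3 + (-2*B + 9) = -3 + (9 - 2*B) = 6 - 2*B)
143 + a(-2, 12)*(7*(W + u)) = 143 + (6 - 2*12)*(7*(-16 - 17)) = 143 + (6 - 24)*(7*(-33)) = 143 - 18*(-231) = 143 + 4158 = 4301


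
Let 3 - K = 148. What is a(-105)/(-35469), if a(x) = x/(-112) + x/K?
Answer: -257/5485872 ≈ -4.6848e-5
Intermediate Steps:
K = -145 (K = 3 - 1*148 = 3 - 148 = -145)
a(x) = -257*x/16240 (a(x) = x/(-112) + x/(-145) = x*(-1/112) + x*(-1/145) = -x/112 - x/145 = -257*x/16240)
a(-105)/(-35469) = -257/16240*(-105)/(-35469) = (771/464)*(-1/35469) = -257/5485872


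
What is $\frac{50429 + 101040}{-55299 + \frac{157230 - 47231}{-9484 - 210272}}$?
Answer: $- \frac{33286221564}{12152397043} \approx -2.7391$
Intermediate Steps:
$\frac{50429 + 101040}{-55299 + \frac{157230 - 47231}{-9484 - 210272}} = \frac{151469}{-55299 + \frac{109999}{-219756}} = \frac{151469}{-55299 + 109999 \left(- \frac{1}{219756}\right)} = \frac{151469}{-55299 - \frac{109999}{219756}} = \frac{151469}{- \frac{12152397043}{219756}} = 151469 \left(- \frac{219756}{12152397043}\right) = - \frac{33286221564}{12152397043}$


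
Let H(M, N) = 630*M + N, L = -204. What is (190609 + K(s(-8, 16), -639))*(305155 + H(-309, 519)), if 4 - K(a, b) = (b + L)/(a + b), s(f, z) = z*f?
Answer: 16228710205312/767 ≈ 2.1159e+10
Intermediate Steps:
s(f, z) = f*z
K(a, b) = 4 - (-204 + b)/(a + b) (K(a, b) = 4 - (b - 204)/(a + b) = 4 - (-204 + b)/(a + b))
H(M, N) = N + 630*M
(190609 + K(s(-8, 16), -639))*(305155 + H(-309, 519)) = (190609 + (204 + 3*(-639) + 4*(-8*16))/(-8*16 - 639))*(305155 + (519 + 630*(-309))) = (190609 + (204 - 1917 + 4*(-128))/(-128 - 639))*(305155 + (519 - 194670)) = (190609 + (204 - 1917 - 512)/(-767))*(305155 - 194151) = (190609 - 1/767*(-2225))*111004 = (190609 + 2225/767)*111004 = (146199328/767)*111004 = 16228710205312/767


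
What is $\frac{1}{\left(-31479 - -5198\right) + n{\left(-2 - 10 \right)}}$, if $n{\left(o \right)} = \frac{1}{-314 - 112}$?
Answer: $- \frac{426}{11195707} \approx -3.805 \cdot 10^{-5}$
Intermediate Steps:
$n{\left(o \right)} = - \frac{1}{426}$ ($n{\left(o \right)} = \frac{1}{-426} = - \frac{1}{426}$)
$\frac{1}{\left(-31479 - -5198\right) + n{\left(-2 - 10 \right)}} = \frac{1}{\left(-31479 - -5198\right) - \frac{1}{426}} = \frac{1}{\left(-31479 + 5198\right) - \frac{1}{426}} = \frac{1}{-26281 - \frac{1}{426}} = \frac{1}{- \frac{11195707}{426}} = - \frac{426}{11195707}$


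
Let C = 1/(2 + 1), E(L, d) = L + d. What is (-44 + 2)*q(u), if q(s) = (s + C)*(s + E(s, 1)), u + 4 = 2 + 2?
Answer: -14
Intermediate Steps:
C = ⅓ (C = 1/3 = ⅓ ≈ 0.33333)
u = 0 (u = -4 + (2 + 2) = -4 + 4 = 0)
q(s) = (1 + 2*s)*(⅓ + s) (q(s) = (s + ⅓)*(s + (s + 1)) = (⅓ + s)*(s + (1 + s)) = (⅓ + s)*(1 + 2*s) = (1 + 2*s)*(⅓ + s))
(-44 + 2)*q(u) = (-44 + 2)*(⅓ + 2*0² + (5/3)*0) = -42*(⅓ + 2*0 + 0) = -42*(⅓ + 0 + 0) = -42*⅓ = -14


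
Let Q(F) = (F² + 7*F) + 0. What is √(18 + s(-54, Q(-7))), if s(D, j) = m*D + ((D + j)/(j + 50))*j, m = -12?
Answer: 3*√74 ≈ 25.807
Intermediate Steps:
Q(F) = F² + 7*F
s(D, j) = -12*D + j*(D + j)/(50 + j) (s(D, j) = -12*D + ((D + j)/(j + 50))*j = -12*D + ((D + j)/(50 + j))*j = -12*D + j*(D + j)/(50 + j))
√(18 + s(-54, Q(-7))) = √(18 + ((-7*(7 - 7))² - 600*(-54) - 11*(-54)*(-7*(7 - 7)))/(50 - 7*(7 - 7))) = √(18 + ((-7*0)² + 32400 - 11*(-54)*(-7*0))/(50 - 7*0)) = √(18 + (0² + 32400 - 11*(-54)*0)/(50 + 0)) = √(18 + (0 + 32400 + 0)/50) = √(18 + (1/50)*32400) = √(18 + 648) = √666 = 3*√74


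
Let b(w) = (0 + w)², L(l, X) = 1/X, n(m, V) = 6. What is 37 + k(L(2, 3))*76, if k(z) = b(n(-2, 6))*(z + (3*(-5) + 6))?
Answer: -23675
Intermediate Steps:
b(w) = w²
k(z) = -324 + 36*z (k(z) = 6²*(z + (3*(-5) + 6)) = 36*(z + (-15 + 6)) = 36*(z - 9) = 36*(-9 + z) = -324 + 36*z)
37 + k(L(2, 3))*76 = 37 + (-324 + 36/3)*76 = 37 + (-324 + 36*(⅓))*76 = 37 + (-324 + 12)*76 = 37 - 312*76 = 37 - 23712 = -23675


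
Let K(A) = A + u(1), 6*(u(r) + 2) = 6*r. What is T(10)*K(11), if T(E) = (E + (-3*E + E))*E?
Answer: -1000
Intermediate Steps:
u(r) = -2 + r (u(r) = -2 + (6*r)/6 = -2 + r)
T(E) = -E² (T(E) = (E - 2*E)*E = (-E)*E = -E²)
K(A) = -1 + A (K(A) = A + (-2 + 1) = A - 1 = -1 + A)
T(10)*K(11) = (-1*10²)*(-1 + 11) = -1*100*10 = -100*10 = -1000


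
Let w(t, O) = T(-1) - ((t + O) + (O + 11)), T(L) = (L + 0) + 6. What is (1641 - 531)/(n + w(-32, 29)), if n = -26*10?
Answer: -555/146 ≈ -3.8014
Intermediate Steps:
n = -260
T(L) = 6 + L (T(L) = L + 6 = 6 + L)
w(t, O) = -6 - t - 2*O (w(t, O) = (6 - 1) - ((t + O) + (O + 11)) = 5 - ((O + t) + (11 + O)) = 5 - (11 + t + 2*O) = 5 + (-11 - t - 2*O) = -6 - t - 2*O)
(1641 - 531)/(n + w(-32, 29)) = (1641 - 531)/(-260 + (-6 - 1*(-32) - 2*29)) = 1110/(-260 + (-6 + 32 - 58)) = 1110/(-260 - 32) = 1110/(-292) = 1110*(-1/292) = -555/146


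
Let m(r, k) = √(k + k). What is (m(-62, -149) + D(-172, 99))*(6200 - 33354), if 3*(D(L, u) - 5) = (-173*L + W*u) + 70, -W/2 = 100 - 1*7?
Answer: -103429586 - 27154*I*√298 ≈ -1.0343e+8 - 4.6875e+5*I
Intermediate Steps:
W = -186 (W = -2*(100 - 1*7) = -2*(100 - 7) = -2*93 = -186)
D(L, u) = 85/3 - 62*u - 173*L/3 (D(L, u) = 5 + ((-173*L - 186*u) + 70)/3 = 5 + ((-186*u - 173*L) + 70)/3 = 5 + (70 - 186*u - 173*L)/3 = 5 + (70/3 - 62*u - 173*L/3) = 85/3 - 62*u - 173*L/3)
m(r, k) = √2*√k (m(r, k) = √(2*k) = √2*√k)
(m(-62, -149) + D(-172, 99))*(6200 - 33354) = (√2*√(-149) + (85/3 - 62*99 - 173/3*(-172)))*(6200 - 33354) = (√2*(I*√149) + (85/3 - 6138 + 29756/3))*(-27154) = (I*√298 + 3809)*(-27154) = (3809 + I*√298)*(-27154) = -103429586 - 27154*I*√298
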